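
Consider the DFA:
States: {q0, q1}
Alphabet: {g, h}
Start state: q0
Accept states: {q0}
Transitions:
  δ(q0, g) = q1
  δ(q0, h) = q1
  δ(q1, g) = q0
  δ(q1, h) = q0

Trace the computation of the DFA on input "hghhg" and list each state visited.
read 'h': q0 → q1
  read 'g': q1 → q0
  read 'h': q0 → q1
  read 'h': q1 → q0
  read 'g': q0 → q1
q0 -> q1 -> q0 -> q1 -> q0 -> q1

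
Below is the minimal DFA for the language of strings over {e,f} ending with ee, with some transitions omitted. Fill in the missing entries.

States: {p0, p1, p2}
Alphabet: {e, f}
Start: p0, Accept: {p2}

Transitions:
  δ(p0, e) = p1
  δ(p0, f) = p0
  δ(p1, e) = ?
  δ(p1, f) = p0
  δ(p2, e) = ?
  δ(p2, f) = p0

From the language and accept set, identify what each state tracks — p0: last symbol not e; p1: one trailing e; p2: two trailing e's.
Each missing δ(q, a) is the state matching the new tracked value after reading a.
δ(p1, e) = p2; δ(p2, e) = p2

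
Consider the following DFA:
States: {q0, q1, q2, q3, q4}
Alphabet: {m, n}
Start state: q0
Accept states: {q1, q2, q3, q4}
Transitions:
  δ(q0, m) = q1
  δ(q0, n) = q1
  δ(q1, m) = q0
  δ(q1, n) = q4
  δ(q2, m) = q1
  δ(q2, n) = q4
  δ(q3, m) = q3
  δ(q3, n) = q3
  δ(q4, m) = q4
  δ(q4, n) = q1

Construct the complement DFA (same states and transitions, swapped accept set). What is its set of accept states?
Complement accept states = All states \ Original accept states
= {q0, q1, q2, q3, q4} \ {q1, q2, q3, q4}
{q0}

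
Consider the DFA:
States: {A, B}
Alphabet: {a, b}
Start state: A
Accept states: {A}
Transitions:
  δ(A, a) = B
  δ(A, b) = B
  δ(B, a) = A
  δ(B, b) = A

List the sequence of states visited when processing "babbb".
read 'b': A → B
  read 'a': B → A
  read 'b': A → B
  read 'b': B → A
  read 'b': A → B
A -> B -> A -> B -> A -> B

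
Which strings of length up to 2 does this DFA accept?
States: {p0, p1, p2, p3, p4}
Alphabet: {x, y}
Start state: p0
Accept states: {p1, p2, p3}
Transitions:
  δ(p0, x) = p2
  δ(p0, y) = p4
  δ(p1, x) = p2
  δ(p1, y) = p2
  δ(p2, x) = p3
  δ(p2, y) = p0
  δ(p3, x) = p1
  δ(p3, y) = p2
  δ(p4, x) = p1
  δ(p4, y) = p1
x, xx, yx, yy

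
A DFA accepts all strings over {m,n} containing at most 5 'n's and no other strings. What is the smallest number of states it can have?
By Myhill–Nerode, count the distinguishable equivalence classes: 7 classes — having seen 0, 1, …, 5, or >5 copies of 'n'; counts 0 through 5 are accepting and >5 is dead.
7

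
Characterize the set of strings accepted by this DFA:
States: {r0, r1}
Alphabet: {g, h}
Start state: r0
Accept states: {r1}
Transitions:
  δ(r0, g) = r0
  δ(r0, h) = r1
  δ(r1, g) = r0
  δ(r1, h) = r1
Testing a few strings:
  'g' → reject
  'ggg' → reject
  'hgg' → reject
  'hhg' → reject
State roles: r0=last symbol not h; r1=last symbol is h
All strings over {g,h} ending with h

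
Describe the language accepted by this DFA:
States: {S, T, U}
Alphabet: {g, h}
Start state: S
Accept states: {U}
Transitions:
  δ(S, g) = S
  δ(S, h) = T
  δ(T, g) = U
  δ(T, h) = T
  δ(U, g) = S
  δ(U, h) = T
Testing a few strings:
  'hh' → reject
  'ghhh' → reject
  'h' → reject
  'hghh' → reject
State roles: S=no suffix match; T=one trailing h; U=suffix is hg
All strings over {g,h} ending with hg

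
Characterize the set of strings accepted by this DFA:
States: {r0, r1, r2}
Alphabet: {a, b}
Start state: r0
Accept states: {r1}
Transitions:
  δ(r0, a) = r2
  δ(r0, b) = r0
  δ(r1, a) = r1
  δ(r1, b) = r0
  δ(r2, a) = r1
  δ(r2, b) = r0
Testing a few strings:
  'aaab' → reject
  'a' → reject
  'abb' → reject
  'aaaa' → accept
State roles: r0=last symbol not a; r1=two trailing a's; r2=one trailing a
All strings over {a,b} ending with aa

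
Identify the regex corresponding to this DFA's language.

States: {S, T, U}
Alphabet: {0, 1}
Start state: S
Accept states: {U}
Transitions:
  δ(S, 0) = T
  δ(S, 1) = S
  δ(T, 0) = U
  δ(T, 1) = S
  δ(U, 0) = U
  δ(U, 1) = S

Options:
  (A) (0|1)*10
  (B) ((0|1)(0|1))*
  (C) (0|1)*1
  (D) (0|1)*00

Check each option against the DFA on short strings; one disagreement eliminates an option:
  (A) (0|1)*10: on '00' the DFA goes S → T → U and accepts (U ∈ Accept), but the regex does not match it → eliminate
  (B) ((0|1)(0|1))*: on ε the DFA stays in S and rejects (S ∉ Accept), but the regex matches it → eliminate
  (C) (0|1)*1: on '1' the DFA goes S → S and rejects (S ∉ Accept), but the regex matches it → eliminate
  (D) (0|1)*00: agrees with the DFA on every string of length ≤ 6
Only (D) is consistent with the DFA.
(D) (0|1)*00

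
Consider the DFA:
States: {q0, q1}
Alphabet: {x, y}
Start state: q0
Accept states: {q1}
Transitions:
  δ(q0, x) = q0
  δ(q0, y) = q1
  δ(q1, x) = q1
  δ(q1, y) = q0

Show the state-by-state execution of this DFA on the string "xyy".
read 'x': q0 → q0
  read 'y': q0 → q1
  read 'y': q1 → q0
q0 -> q0 -> q1 -> q0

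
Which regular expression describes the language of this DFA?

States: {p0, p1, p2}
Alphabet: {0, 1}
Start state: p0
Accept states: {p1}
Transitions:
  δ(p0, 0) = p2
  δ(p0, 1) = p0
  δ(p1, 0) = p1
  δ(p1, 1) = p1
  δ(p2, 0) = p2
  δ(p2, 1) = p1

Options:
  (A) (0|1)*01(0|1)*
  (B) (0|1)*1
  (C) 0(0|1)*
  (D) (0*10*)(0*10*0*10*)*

Check each option against the DFA on short strings; one disagreement eliminates an option:
  (A) (0|1)*01(0|1)*: agrees with the DFA on every string of length ≤ 6
  (B) (0|1)*1: on '1' the DFA goes p0 → p0 and rejects (p0 ∉ Accept), but the regex matches it → eliminate
  (C) 0(0|1)*: on '0' the DFA goes p0 → p2 and rejects (p2 ∉ Accept), but the regex matches it → eliminate
  (D) (0*10*)(0*10*0*10*)*: on '1' the DFA goes p0 → p0 and rejects (p0 ∉ Accept), but the regex matches it → eliminate
Only (A) is consistent with the DFA.
(A) (0|1)*01(0|1)*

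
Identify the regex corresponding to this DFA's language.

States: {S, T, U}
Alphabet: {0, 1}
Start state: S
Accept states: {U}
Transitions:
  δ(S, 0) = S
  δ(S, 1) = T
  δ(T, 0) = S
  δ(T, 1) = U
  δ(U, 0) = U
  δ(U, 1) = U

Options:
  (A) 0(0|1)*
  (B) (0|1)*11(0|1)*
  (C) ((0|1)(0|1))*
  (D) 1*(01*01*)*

Check each option against the DFA on short strings; one disagreement eliminates an option:
  (A) 0(0|1)*: on '0' the DFA goes S → S and rejects (S ∉ Accept), but the regex matches it → eliminate
  (B) (0|1)*11(0|1)*: agrees with the DFA on every string of length ≤ 6
  (C) ((0|1)(0|1))*: on ε the DFA stays in S and rejects (S ∉ Accept), but the regex matches it → eliminate
  (D) 1*(01*01*)*: on ε the DFA stays in S and rejects (S ∉ Accept), but the regex matches it → eliminate
Only (B) is consistent with the DFA.
(B) (0|1)*11(0|1)*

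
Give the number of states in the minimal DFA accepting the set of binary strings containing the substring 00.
By Myhill–Nerode, count the distinguishable equivalence classes: 3 classes — one per longest suffix of the input that is a prefix of '00' (lengths 0 through 1), plus an absorbing 'already seen 00' class.
3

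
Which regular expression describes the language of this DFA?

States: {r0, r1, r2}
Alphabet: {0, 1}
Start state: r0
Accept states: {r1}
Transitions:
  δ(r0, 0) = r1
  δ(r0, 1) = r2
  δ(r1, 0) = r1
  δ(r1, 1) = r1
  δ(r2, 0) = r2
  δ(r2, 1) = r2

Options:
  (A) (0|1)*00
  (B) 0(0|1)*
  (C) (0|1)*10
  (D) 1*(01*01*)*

Check each option against the DFA on short strings; one disagreement eliminates an option:
  (A) (0|1)*00: on '0' the DFA goes r0 → r1 and accepts (r1 ∈ Accept), but the regex does not match it → eliminate
  (B) 0(0|1)*: agrees with the DFA on every string of length ≤ 6
  (C) (0|1)*10: on '0' the DFA goes r0 → r1 and accepts (r1 ∈ Accept), but the regex does not match it → eliminate
  (D) 1*(01*01*)*: on ε the DFA stays in r0 and rejects (r0 ∉ Accept), but the regex matches it → eliminate
Only (B) is consistent with the DFA.
(B) 0(0|1)*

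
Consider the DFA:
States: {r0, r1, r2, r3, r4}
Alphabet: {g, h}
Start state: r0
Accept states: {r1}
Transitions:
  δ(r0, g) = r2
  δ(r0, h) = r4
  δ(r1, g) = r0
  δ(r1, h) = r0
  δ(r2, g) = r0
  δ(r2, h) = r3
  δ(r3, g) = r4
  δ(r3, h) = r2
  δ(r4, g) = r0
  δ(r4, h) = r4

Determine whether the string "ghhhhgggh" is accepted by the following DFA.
Processing string "ghhhhgggh":
  r0 --g--> r2
  r2 --h--> r3
  r3 --h--> r2
  r2 --h--> r3
  r3 --h--> r2
  r2 --g--> r0
  r0 --g--> r2
  r2 --g--> r0
  r0 --h--> r4
Final state: r4
Accept states: {r1}
No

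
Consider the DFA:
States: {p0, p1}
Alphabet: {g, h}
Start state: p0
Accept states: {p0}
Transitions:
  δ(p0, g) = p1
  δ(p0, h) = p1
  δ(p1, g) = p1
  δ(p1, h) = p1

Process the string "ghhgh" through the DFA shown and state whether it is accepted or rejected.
Processing string "ghhgh":
  p0 --g--> p1
  p1 --h--> p1
  p1 --h--> p1
  p1 --g--> p1
  p1 --h--> p1
Final state: p1
Accept states: {p0}
No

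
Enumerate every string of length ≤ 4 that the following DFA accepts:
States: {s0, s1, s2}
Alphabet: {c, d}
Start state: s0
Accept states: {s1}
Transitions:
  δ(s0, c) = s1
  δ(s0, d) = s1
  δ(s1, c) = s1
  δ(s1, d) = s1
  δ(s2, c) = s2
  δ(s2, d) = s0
c, d, cc, cd, dc, dd, ccc, ccd, cdc, cdd, dcc, dcd, ddc, ddd, cccc, cccd, ccdc, ccdd, cdcc, cdcd, cddc, cddd, dccc, dccd, dcdc, dcdd, ddcc, ddcd, dddc, dddd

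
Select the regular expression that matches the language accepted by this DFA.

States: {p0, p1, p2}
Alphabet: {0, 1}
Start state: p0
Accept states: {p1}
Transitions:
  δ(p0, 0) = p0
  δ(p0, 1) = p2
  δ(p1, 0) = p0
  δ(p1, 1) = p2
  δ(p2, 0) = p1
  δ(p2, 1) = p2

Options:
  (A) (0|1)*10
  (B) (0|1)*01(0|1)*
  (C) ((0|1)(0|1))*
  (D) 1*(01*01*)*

Check each option against the DFA on short strings; one disagreement eliminates an option:
  (A) (0|1)*10: agrees with the DFA on every string of length ≤ 6
  (B) (0|1)*01(0|1)*: on '01' the DFA goes p0 → p0 → p2 and rejects (p2 ∉ Accept), but the regex matches it → eliminate
  (C) ((0|1)(0|1))*: on ε the DFA stays in p0 and rejects (p0 ∉ Accept), but the regex matches it → eliminate
  (D) 1*(01*01*)*: on ε the DFA stays in p0 and rejects (p0 ∉ Accept), but the regex matches it → eliminate
Only (A) is consistent with the DFA.
(A) (0|1)*10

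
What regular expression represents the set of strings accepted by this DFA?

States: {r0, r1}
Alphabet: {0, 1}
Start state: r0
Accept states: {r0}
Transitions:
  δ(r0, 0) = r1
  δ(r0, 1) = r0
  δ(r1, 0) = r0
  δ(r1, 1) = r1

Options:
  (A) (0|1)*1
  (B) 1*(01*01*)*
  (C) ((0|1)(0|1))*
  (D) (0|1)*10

Check each option against the DFA on short strings; one disagreement eliminates an option:
  (A) (0|1)*1: on ε the DFA stays in r0 and accepts (r0 ∈ Accept), but the regex does not match it → eliminate
  (B) 1*(01*01*)*: agrees with the DFA on every string of length ≤ 6
  (C) ((0|1)(0|1))*: on '1' the DFA goes r0 → r0 and accepts (r0 ∈ Accept), but the regex does not match it → eliminate
  (D) (0|1)*10: on ε the DFA stays in r0 and accepts (r0 ∈ Accept), but the regex does not match it → eliminate
Only (B) is consistent with the DFA.
(B) 1*(01*01*)*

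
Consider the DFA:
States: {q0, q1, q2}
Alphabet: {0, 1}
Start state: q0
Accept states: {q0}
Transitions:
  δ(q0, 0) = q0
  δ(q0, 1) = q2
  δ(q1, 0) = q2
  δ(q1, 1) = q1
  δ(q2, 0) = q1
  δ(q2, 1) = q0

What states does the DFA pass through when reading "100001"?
read '1': q0 → q2
  read '0': q2 → q1
  read '0': q1 → q2
  read '0': q2 → q1
  read '0': q1 → q2
  read '1': q2 → q0
q0 -> q2 -> q1 -> q2 -> q1 -> q2 -> q0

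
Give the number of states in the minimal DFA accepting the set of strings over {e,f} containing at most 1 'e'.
By Myhill–Nerode, count the distinguishable equivalence classes: 3 classes — having seen 0, 1, or >1 copies of 'e'; counts 0 through 1 are accepting and >1 is dead.
3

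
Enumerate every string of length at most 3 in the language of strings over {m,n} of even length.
ε, mm, mn, nm, nn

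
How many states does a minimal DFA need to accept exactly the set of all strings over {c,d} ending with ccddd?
By Myhill–Nerode, count the distinguishable equivalence classes: 6 classes — one per longest suffix of the input that is a prefix of 'ccddd' (lengths 0 through 5); only the length-5 class is accepting.
6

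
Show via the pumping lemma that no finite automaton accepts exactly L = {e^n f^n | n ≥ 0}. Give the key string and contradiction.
Assume L is regular with pumping length p. Idea: pumping the e-block changes the count balance.
Choose s = e^p f^p (length 2p ≥ p). By the pumping lemma, s = xyz with |xy| ≤ p, |y| > 0. So y = e^k for some k > 0 (since xy is entirely within the e's). Pumping gives xy²z = e^(p+k) f^p, which is not in L since p+k ≠ p.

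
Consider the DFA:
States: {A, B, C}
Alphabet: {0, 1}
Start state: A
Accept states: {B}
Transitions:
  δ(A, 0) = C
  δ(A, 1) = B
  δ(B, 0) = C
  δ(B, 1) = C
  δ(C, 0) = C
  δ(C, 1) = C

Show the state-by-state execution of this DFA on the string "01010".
read '0': A → C
  read '1': C → C
  read '0': C → C
  read '1': C → C
  read '0': C → C
A -> C -> C -> C -> C -> C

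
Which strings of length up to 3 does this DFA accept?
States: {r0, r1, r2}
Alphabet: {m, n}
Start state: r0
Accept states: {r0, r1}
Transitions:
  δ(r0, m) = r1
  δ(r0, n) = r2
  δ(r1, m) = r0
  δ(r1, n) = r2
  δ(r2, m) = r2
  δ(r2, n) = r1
ε, m, mm, nn, mmm, mnn, nmn, nnm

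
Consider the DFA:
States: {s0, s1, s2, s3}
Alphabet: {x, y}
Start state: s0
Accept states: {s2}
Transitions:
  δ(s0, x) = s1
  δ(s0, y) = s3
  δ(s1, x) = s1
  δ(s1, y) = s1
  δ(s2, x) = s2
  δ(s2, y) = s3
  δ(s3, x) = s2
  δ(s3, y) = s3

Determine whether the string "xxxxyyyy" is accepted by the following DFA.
Processing string "xxxxyyyy":
  s0 --x--> s1
  s1 --x--> s1
  s1 --x--> s1
  s1 --x--> s1
  s1 --y--> s1
  s1 --y--> s1
  s1 --y--> s1
  s1 --y--> s1
Final state: s1
Accept states: {s2}
No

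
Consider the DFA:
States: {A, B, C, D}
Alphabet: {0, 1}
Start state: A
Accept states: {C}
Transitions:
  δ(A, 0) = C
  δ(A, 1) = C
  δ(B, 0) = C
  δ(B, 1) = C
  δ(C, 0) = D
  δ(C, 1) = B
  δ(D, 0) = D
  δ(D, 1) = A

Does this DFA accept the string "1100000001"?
Processing string "1100000001":
  A --1--> C
  C --1--> B
  B --0--> C
  C --0--> D
  D --0--> D
  D --0--> D
  D --0--> D
  D --0--> D
  D --0--> D
  D --1--> A
Final state: A
Accept states: {C}
No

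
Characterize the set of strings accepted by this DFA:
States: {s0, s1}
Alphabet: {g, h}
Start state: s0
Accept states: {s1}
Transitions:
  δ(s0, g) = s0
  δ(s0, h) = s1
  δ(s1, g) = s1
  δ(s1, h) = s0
Testing a few strings:
  'h' → accept
  'gh' → accept
  'g' → reject
  'hgg' → accept
State roles: s0=even number of h's so far; s1=odd number of h's so far
All strings over {g,h} with an odd number of h's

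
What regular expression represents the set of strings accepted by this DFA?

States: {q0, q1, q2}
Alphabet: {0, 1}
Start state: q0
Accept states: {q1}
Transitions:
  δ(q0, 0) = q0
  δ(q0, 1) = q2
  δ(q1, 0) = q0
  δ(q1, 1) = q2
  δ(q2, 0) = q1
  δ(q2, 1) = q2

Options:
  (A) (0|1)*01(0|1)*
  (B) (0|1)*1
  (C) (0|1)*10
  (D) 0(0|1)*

Check each option against the DFA on short strings; one disagreement eliminates an option:
  (A) (0|1)*01(0|1)*: on '01' the DFA goes q0 → q0 → q2 and rejects (q2 ∉ Accept), but the regex matches it → eliminate
  (B) (0|1)*1: on '1' the DFA goes q0 → q2 and rejects (q2 ∉ Accept), but the regex matches it → eliminate
  (C) (0|1)*10: agrees with the DFA on every string of length ≤ 6
  (D) 0(0|1)*: on '0' the DFA goes q0 → q0 and rejects (q0 ∉ Accept), but the regex matches it → eliminate
Only (C) is consistent with the DFA.
(C) (0|1)*10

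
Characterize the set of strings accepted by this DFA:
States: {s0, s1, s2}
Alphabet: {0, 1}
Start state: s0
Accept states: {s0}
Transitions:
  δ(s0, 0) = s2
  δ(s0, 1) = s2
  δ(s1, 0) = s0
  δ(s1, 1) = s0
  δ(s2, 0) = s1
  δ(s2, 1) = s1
Testing a few strings:
  '1' → reject
  '111' → accept
  '110' → accept
  '0111' → reject
State roles: s0=length ≡ 0 (mod 3); s1=length ≡ 2 (mod 3); s2=length ≡ 1 (mod 3)
All binary strings whose length is a multiple of 3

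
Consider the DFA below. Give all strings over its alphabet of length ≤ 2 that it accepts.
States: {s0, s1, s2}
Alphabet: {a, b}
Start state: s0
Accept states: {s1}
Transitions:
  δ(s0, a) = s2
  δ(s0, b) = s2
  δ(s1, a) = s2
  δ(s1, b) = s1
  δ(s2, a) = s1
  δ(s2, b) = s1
aa, ab, ba, bb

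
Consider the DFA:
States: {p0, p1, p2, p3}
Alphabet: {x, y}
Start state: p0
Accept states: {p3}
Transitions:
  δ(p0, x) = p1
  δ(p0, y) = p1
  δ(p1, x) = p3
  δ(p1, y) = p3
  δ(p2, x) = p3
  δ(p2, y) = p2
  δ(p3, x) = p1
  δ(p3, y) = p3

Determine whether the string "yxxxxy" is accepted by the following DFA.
Processing string "yxxxxy":
  p0 --y--> p1
  p1 --x--> p3
  p3 --x--> p1
  p1 --x--> p3
  p3 --x--> p1
  p1 --y--> p3
Final state: p3
Accept states: {p3}
Yes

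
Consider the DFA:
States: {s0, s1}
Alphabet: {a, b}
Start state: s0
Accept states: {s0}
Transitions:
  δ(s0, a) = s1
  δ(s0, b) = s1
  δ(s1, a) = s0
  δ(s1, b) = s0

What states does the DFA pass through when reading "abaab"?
read 'a': s0 → s1
  read 'b': s1 → s0
  read 'a': s0 → s1
  read 'a': s1 → s0
  read 'b': s0 → s1
s0 -> s1 -> s0 -> s1 -> s0 -> s1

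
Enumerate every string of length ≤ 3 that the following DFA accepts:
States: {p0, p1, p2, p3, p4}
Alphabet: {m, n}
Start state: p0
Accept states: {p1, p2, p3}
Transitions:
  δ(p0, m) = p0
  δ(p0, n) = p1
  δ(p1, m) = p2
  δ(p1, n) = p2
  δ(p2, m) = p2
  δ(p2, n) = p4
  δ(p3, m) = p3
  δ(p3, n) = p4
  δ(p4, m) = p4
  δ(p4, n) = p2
n, mn, nm, nn, mmn, mnm, mnn, nmm, nnm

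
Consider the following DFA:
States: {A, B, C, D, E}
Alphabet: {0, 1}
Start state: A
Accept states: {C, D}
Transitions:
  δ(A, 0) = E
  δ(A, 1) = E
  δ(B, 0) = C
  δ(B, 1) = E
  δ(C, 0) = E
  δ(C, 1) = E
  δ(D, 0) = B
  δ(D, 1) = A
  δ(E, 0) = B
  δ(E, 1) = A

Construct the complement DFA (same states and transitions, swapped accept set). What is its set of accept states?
Complement accept states = All states \ Original accept states
= {A, B, C, D, E} \ {C, D}
{A, B, E}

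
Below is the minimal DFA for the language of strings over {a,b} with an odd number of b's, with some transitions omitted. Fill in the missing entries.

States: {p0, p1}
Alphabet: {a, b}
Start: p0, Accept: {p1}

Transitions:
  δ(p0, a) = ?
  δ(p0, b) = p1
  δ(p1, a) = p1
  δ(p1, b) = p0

From the language and accept set, identify what each state tracks — p0: even number of b's so far; p1: odd number of b's so far.
Each missing δ(q, a) is the state matching the new tracked value after reading a.
δ(p0, a) = p0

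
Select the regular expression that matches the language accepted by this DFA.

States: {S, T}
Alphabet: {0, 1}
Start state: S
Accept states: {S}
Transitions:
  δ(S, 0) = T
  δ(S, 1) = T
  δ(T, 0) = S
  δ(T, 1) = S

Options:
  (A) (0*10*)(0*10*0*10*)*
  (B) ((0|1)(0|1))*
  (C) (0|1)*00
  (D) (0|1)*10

Check each option against the DFA on short strings; one disagreement eliminates an option:
  (A) (0*10*)(0*10*0*10*)*: on ε the DFA stays in S and accepts (S ∈ Accept), but the regex does not match it → eliminate
  (B) ((0|1)(0|1))*: agrees with the DFA on every string of length ≤ 6
  (C) (0|1)*00: on ε the DFA stays in S and accepts (S ∈ Accept), but the regex does not match it → eliminate
  (D) (0|1)*10: on ε the DFA stays in S and accepts (S ∈ Accept), but the regex does not match it → eliminate
Only (B) is consistent with the DFA.
(B) ((0|1)(0|1))*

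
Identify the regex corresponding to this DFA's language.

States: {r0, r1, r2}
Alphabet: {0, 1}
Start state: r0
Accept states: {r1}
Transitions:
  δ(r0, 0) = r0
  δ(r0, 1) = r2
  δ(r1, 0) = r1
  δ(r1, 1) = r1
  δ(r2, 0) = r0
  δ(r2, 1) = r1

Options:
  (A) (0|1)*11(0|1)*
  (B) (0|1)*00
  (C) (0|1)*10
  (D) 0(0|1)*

Check each option against the DFA on short strings; one disagreement eliminates an option:
  (A) (0|1)*11(0|1)*: agrees with the DFA on every string of length ≤ 6
  (B) (0|1)*00: on '00' the DFA goes r0 → r0 → r0 and rejects (r0 ∉ Accept), but the regex matches it → eliminate
  (C) (0|1)*10: on '10' the DFA goes r0 → r2 → r0 and rejects (r0 ∉ Accept), but the regex matches it → eliminate
  (D) 0(0|1)*: on '0' the DFA goes r0 → r0 and rejects (r0 ∉ Accept), but the regex matches it → eliminate
Only (A) is consistent with the DFA.
(A) (0|1)*11(0|1)*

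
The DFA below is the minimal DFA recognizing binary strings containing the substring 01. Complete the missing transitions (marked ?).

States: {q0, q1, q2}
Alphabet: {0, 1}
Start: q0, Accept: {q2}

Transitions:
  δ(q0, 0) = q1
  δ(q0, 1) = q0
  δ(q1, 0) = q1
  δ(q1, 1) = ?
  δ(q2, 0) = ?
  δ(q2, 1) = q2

From the language and accept set, identify what each state tracks — q0: no 0 seen yet; q1: seen a 0, waiting for 1; q2: substring 01 seen.
Each missing δ(q, a) is the state matching the new tracked value after reading a.
δ(q1, 1) = q2; δ(q2, 0) = q2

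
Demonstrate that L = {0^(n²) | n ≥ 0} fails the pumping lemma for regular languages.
Assume L is regular with pumping length p. Idea: pumping adds a fixed amount, but gaps between consecutive squares grow.
Choose s = 0^(p²) (length p² ≥ p). By the pumping lemma, s = xyz with |xy| ≤ p, |y| > 0, so |y| = k with 1 ≤ k ≤ p. Then |xy²z| = p²+k. Since p² < p²+k ≤ p²+p < (p+1)², the length p²+k lies strictly between consecutive squares, so it is not a perfect square and xy²z ∉ L.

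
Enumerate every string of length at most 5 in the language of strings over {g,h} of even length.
ε, gg, gh, hg, hh, gggg, gggh, gghg, gghh, ghgg, ghgh, ghhg, ghhh, hggg, hggh, hghg, hghh, hhgg, hhgh, hhhg, hhhh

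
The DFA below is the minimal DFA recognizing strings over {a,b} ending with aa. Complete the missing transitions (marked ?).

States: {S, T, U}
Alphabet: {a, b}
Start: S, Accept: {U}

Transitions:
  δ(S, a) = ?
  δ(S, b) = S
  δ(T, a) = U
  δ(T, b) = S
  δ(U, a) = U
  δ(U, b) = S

From the language and accept set, identify what each state tracks — S: last symbol not a; T: one trailing a; U: two trailing a's.
Each missing δ(q, a) is the state matching the new tracked value after reading a.
δ(S, a) = T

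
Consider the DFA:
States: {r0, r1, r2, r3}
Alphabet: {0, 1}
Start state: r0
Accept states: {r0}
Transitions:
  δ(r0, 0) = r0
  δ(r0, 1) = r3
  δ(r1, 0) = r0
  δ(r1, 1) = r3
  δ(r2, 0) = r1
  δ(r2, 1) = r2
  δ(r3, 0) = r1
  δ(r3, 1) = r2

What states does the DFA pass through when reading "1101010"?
read '1': r0 → r3
  read '1': r3 → r2
  read '0': r2 → r1
  read '1': r1 → r3
  read '0': r3 → r1
  read '1': r1 → r3
  read '0': r3 → r1
r0 -> r3 -> r2 -> r1 -> r3 -> r1 -> r3 -> r1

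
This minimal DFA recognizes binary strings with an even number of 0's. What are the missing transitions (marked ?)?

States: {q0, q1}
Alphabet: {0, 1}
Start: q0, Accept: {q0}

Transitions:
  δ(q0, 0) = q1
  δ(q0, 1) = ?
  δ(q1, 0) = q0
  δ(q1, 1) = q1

From the language and accept set, identify what each state tracks — q0: even number of 0's so far; q1: odd number of 0's so far.
Each missing δ(q, a) is the state matching the new tracked value after reading a.
δ(q0, 1) = q0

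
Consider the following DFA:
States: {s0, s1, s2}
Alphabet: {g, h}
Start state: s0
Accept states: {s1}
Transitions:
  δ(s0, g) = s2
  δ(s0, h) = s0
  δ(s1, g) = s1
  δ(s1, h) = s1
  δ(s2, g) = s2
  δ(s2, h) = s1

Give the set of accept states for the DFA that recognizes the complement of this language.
Complement accept states = All states \ Original accept states
= {s0, s1, s2} \ {s1}
{s0, s2}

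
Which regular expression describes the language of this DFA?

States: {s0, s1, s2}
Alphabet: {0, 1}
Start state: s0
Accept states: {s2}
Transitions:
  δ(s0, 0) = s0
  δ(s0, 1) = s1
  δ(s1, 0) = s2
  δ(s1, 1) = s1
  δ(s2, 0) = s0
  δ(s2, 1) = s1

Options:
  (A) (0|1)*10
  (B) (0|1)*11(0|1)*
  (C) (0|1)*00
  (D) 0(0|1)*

Check each option against the DFA on short strings; one disagreement eliminates an option:
  (A) (0|1)*10: agrees with the DFA on every string of length ≤ 6
  (B) (0|1)*11(0|1)*: on '10' the DFA goes s0 → s1 → s2 and accepts (s2 ∈ Accept), but the regex does not match it → eliminate
  (C) (0|1)*00: on '00' the DFA goes s0 → s0 → s0 and rejects (s0 ∉ Accept), but the regex matches it → eliminate
  (D) 0(0|1)*: on '0' the DFA goes s0 → s0 and rejects (s0 ∉ Accept), but the regex matches it → eliminate
Only (A) is consistent with the DFA.
(A) (0|1)*10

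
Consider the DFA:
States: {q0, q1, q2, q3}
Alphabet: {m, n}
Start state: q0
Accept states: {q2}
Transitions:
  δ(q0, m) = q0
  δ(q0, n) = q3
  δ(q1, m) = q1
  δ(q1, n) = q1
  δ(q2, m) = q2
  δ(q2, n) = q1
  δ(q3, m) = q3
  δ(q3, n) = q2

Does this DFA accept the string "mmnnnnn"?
Processing string "mmnnnnn":
  q0 --m--> q0
  q0 --m--> q0
  q0 --n--> q3
  q3 --n--> q2
  q2 --n--> q1
  q1 --n--> q1
  q1 --n--> q1
Final state: q1
Accept states: {q2}
No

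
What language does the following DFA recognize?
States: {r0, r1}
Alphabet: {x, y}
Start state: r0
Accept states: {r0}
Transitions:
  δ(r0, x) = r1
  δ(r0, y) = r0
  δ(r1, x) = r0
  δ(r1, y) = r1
Testing a few strings:
  'xxy' → accept
  'x' → reject
  'yxy' → reject
  'y' → accept
State roles: r0=even number of x's so far; r1=odd number of x's so far
All strings over {x,y} with an even number of x's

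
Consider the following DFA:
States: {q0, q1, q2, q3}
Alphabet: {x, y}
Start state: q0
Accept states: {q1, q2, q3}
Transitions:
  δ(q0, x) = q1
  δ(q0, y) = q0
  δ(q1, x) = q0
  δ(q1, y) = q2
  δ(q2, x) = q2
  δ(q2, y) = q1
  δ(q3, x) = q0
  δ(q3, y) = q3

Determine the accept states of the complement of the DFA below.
Complement accept states = All states \ Original accept states
= {q0, q1, q2, q3} \ {q1, q2, q3}
{q0}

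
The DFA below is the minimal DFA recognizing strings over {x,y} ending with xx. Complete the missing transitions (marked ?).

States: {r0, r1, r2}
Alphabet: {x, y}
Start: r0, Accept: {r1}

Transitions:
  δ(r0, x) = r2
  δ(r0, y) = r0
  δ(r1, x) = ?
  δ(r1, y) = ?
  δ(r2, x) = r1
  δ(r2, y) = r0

From the language and accept set, identify what each state tracks — r0: last symbol not x; r1: two trailing x's; r2: one trailing x.
Each missing δ(q, a) is the state matching the new tracked value after reading a.
δ(r1, x) = r1; δ(r1, y) = r0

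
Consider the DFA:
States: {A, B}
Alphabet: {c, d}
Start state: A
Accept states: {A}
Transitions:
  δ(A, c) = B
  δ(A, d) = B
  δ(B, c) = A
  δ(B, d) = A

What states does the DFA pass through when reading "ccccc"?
read 'c': A → B
  read 'c': B → A
  read 'c': A → B
  read 'c': B → A
  read 'c': A → B
A -> B -> A -> B -> A -> B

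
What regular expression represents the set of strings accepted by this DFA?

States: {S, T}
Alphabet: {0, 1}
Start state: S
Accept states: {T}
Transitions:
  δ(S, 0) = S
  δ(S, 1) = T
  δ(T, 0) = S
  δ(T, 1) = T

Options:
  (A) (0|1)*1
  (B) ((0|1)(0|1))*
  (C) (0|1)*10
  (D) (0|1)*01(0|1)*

Check each option against the DFA on short strings; one disagreement eliminates an option:
  (A) (0|1)*1: agrees with the DFA on every string of length ≤ 6
  (B) ((0|1)(0|1))*: on ε the DFA stays in S and rejects (S ∉ Accept), but the regex matches it → eliminate
  (C) (0|1)*10: on '1' the DFA goes S → T and accepts (T ∈ Accept), but the regex does not match it → eliminate
  (D) (0|1)*01(0|1)*: on '1' the DFA goes S → T and accepts (T ∈ Accept), but the regex does not match it → eliminate
Only (A) is consistent with the DFA.
(A) (0|1)*1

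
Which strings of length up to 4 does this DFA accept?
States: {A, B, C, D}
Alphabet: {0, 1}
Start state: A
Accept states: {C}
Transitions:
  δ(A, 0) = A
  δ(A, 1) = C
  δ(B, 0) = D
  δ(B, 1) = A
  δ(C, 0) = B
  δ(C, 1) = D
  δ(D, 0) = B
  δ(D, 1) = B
1, 01, 001, 0001, 1011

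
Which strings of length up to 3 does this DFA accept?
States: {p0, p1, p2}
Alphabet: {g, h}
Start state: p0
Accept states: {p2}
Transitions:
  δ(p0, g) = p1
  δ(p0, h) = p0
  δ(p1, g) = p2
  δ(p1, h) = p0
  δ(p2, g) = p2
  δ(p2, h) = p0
gg, ggg, hgg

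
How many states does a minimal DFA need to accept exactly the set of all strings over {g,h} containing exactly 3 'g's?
By Myhill–Nerode, count the distinguishable equivalence classes: 5 classes — having seen 0, 1, …, 3, or >3 copies of 'g'; the count-3 class is the only accepting one and >3 is dead.
5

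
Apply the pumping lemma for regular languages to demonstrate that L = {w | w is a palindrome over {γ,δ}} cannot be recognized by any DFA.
Assume L is regular with pumping length p. Idea: pumping the leading γ-block breaks the symmetry.
Choose s = γ^p δ γ^p (a palindrome of length 2p+1 ≥ p). By the pumping lemma, s = xyz with |xy| ≤ p, |y| > 0, so y = γ^k with k > 0 (xy lies entirely in the first γ^p). Then xy²z = γ^(p+k) δ γ^p, which is not a palindrome since p+k ≠ p.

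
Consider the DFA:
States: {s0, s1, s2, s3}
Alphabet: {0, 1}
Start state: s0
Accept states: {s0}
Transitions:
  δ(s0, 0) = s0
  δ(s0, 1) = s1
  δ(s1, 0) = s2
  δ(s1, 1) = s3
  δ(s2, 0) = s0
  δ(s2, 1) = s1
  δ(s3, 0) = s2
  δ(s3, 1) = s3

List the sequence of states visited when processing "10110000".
read '1': s0 → s1
  read '0': s1 → s2
  read '1': s2 → s1
  read '1': s1 → s3
  read '0': s3 → s2
  read '0': s2 → s0
  read '0': s0 → s0
  read '0': s0 → s0
s0 -> s1 -> s2 -> s1 -> s3 -> s2 -> s0 -> s0 -> s0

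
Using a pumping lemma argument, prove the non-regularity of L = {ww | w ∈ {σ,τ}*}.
Assume L is regular with pumping length p. Idea: pumping the leading σ-block breaks the equality of the two halves.
Choose s = σ^p τ σ^p τ ∈ L (with w = σ^p τ). |s| = 2p+2 ≥ p. By the pumping lemma, s = xyz with |xy| ≤ p, |y| > 0, so y = σ^k with k ≥ 1, in the first σ-block. Then xy²z = σ^(p+k) τ σ^p τ, of length 2p+2+k. If k is odd this length is odd, so it cannot be of the form ww. If k is even, each half has length p+1+k/2 ≤ p+k, so the first half lies entirely inside the leading σ-block and contains no τ, while the second half ends in τ; the halves differ. Either way xy²z ∉ L.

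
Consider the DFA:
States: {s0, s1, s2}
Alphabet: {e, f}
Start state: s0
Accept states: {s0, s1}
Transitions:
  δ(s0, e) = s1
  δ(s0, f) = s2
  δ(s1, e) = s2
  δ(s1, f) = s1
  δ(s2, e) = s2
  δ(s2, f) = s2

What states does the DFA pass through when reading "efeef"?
read 'e': s0 → s1
  read 'f': s1 → s1
  read 'e': s1 → s2
  read 'e': s2 → s2
  read 'f': s2 → s2
s0 -> s1 -> s1 -> s2 -> s2 -> s2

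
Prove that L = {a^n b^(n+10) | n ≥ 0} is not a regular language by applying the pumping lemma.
Assume L is regular with pumping length p. Idea: pumping the a-block breaks the fixed offset of 10.
Choose s = a^p b^(p+10) ∈ L. By the pumping lemma, s = xyz with |xy| ≤ p, |y| > 0, so y = a^k with k ≥ 1. Then xy²z = a^(p+k) b^(p+10). For this to be in L we would need p+10 = (p+k)+10, i.e. k = 0, contradicting k ≥ 1. So xy²z ∉ L.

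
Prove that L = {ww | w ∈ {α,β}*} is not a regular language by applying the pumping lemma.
Assume L is regular with pumping length p. Idea: pumping the leading α-block breaks the equality of the two halves.
Choose s = α^p β α^p β ∈ L (with w = α^p β). |s| = 2p+2 ≥ p. By the pumping lemma, s = xyz with |xy| ≤ p, |y| > 0, so y = α^k with k ≥ 1, in the first α-block. Then xy²z = α^(p+k) β α^p β, of length 2p+2+k. If k is odd this length is odd, so it cannot be of the form ww. If k is even, each half has length p+1+k/2 ≤ p+k, so the first half lies entirely inside the leading α-block and contains no β, while the second half ends in β; the halves differ. Either way xy²z ∉ L.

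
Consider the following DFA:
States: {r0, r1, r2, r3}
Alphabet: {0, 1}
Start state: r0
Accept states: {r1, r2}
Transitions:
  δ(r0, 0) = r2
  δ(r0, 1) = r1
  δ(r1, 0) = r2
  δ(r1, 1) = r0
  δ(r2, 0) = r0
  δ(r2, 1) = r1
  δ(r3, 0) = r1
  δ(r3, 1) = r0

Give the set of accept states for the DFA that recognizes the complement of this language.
Complement accept states = All states \ Original accept states
= {r0, r1, r2, r3} \ {r1, r2}
{r0, r3}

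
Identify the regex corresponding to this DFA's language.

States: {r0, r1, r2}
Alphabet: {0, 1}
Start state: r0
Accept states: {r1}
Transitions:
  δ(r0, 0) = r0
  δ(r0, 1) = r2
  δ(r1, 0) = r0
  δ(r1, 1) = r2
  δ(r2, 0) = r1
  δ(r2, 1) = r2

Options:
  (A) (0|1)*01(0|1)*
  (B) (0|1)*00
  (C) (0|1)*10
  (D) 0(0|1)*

Check each option against the DFA on short strings; one disagreement eliminates an option:
  (A) (0|1)*01(0|1)*: on '01' the DFA goes r0 → r0 → r2 and rejects (r2 ∉ Accept), but the regex matches it → eliminate
  (B) (0|1)*00: on '00' the DFA goes r0 → r0 → r0 and rejects (r0 ∉ Accept), but the regex matches it → eliminate
  (C) (0|1)*10: agrees with the DFA on every string of length ≤ 6
  (D) 0(0|1)*: on '0' the DFA goes r0 → r0 and rejects (r0 ∉ Accept), but the regex matches it → eliminate
Only (C) is consistent with the DFA.
(C) (0|1)*10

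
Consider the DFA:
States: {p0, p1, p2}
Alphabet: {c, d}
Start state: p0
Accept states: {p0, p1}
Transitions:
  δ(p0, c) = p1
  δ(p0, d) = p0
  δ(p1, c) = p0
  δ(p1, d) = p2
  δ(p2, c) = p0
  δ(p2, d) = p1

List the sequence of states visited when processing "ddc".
read 'd': p0 → p0
  read 'd': p0 → p0
  read 'c': p0 → p1
p0 -> p0 -> p0 -> p1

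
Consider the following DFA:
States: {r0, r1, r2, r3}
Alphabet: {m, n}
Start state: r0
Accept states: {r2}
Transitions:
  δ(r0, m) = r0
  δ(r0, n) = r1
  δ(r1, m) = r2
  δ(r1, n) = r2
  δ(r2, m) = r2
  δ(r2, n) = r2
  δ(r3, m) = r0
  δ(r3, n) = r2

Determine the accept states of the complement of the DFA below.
Complement accept states = All states \ Original accept states
= {r0, r1, r2, r3} \ {r2}
{r0, r1, r3}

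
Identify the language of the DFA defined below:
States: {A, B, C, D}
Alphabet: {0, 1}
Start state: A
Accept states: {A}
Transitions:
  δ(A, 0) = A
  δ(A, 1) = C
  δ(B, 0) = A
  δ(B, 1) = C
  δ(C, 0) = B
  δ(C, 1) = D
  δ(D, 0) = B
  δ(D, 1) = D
Testing a few strings:
  '11' → reject
  '01' → reject
  '1' → reject
  '1100' → accept
State roles: A=value ≡ 0 (mod 4); B=value ≡ 2 (mod 4); C=value ≡ 1 (mod 4); D=value ≡ 3 (mod 4)
All binary strings representing a multiple of 4 (read in base 2; leading zeros allowed and ε counts as 0)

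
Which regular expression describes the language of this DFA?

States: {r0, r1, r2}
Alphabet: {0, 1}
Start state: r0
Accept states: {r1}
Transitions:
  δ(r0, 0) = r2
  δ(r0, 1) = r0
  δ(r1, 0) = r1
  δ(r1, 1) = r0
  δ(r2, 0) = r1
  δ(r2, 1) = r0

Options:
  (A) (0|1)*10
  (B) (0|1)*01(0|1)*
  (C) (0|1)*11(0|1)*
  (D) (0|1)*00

Check each option against the DFA on short strings; one disagreement eliminates an option:
  (A) (0|1)*10: on '00' the DFA goes r0 → r2 → r1 and accepts (r1 ∈ Accept), but the regex does not match it → eliminate
  (B) (0|1)*01(0|1)*: on '00' the DFA goes r0 → r2 → r1 and accepts (r1 ∈ Accept), but the regex does not match it → eliminate
  (C) (0|1)*11(0|1)*: on '00' the DFA goes r0 → r2 → r1 and accepts (r1 ∈ Accept), but the regex does not match it → eliminate
  (D) (0|1)*00: agrees with the DFA on every string of length ≤ 6
Only (D) is consistent with the DFA.
(D) (0|1)*00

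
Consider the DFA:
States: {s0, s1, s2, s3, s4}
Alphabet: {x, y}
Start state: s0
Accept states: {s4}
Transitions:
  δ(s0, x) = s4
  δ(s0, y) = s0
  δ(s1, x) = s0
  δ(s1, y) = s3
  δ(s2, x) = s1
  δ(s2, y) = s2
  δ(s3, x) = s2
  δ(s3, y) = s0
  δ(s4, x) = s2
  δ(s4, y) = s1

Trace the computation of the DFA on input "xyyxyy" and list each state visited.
read 'x': s0 → s4
  read 'y': s4 → s1
  read 'y': s1 → s3
  read 'x': s3 → s2
  read 'y': s2 → s2
  read 'y': s2 → s2
s0 -> s4 -> s1 -> s3 -> s2 -> s2 -> s2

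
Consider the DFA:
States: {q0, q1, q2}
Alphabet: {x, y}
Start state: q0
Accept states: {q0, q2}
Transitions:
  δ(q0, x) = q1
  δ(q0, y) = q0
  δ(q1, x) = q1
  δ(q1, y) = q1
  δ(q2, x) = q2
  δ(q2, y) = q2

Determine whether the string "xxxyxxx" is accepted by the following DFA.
Processing string "xxxyxxx":
  q0 --x--> q1
  q1 --x--> q1
  q1 --x--> q1
  q1 --y--> q1
  q1 --x--> q1
  q1 --x--> q1
  q1 --x--> q1
Final state: q1
Accept states: {q0, q2}
No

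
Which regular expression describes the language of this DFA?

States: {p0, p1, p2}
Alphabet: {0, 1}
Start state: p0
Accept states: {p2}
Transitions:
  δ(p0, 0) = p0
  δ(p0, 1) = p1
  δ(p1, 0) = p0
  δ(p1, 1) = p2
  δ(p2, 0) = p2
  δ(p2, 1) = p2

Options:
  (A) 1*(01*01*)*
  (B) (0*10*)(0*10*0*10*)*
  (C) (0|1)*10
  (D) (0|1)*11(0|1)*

Check each option against the DFA on short strings; one disagreement eliminates an option:
  (A) 1*(01*01*)*: on ε the DFA stays in p0 and rejects (p0 ∉ Accept), but the regex matches it → eliminate
  (B) (0*10*)(0*10*0*10*)*: on '1' the DFA goes p0 → p1 and rejects (p1 ∉ Accept), but the regex matches it → eliminate
  (C) (0|1)*10: on '10' the DFA goes p0 → p1 → p0 and rejects (p0 ∉ Accept), but the regex matches it → eliminate
  (D) (0|1)*11(0|1)*: agrees with the DFA on every string of length ≤ 6
Only (D) is consistent with the DFA.
(D) (0|1)*11(0|1)*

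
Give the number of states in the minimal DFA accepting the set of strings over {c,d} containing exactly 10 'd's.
By Myhill–Nerode, count the distinguishable equivalence classes: 12 classes — having seen 0, 1, …, 10, or >10 copies of 'd'; the count-10 class is the only accepting one and >10 is dead.
12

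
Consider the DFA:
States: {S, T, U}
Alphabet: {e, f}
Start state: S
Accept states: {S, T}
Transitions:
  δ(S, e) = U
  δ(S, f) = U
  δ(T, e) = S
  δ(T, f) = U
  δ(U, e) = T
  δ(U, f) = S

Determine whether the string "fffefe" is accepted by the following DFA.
Processing string "fffefe":
  S --f--> U
  U --f--> S
  S --f--> U
  U --e--> T
  T --f--> U
  U --e--> T
Final state: T
Accept states: {S, T}
Yes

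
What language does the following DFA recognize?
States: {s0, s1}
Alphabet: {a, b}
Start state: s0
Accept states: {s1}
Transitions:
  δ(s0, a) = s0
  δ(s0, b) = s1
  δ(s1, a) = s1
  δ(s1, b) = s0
Testing a few strings:
  'aa' → reject
  'bbb' → accept
  'bb' → reject
  'a' → reject
State roles: s0=even number of b's so far; s1=odd number of b's so far
All strings over {a,b} with an odd number of b's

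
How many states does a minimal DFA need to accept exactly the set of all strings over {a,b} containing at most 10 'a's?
By Myhill–Nerode, count the distinguishable equivalence classes: 12 classes — having seen 0, 1, …, 10, or >10 copies of 'a'; counts 0 through 10 are accepting and >10 is dead.
12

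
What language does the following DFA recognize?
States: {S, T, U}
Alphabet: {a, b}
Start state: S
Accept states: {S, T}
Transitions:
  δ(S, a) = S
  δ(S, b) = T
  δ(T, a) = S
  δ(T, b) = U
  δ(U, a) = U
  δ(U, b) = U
Testing a few strings:
  'bbb' → reject
  'bb' → reject
  'b' → accept
  'aaab' → accept
State roles: S=last symbol not b (ok); T=last symbol b (ok); U=saw bb (dead)
All strings over {a,b} with no two consecutive b's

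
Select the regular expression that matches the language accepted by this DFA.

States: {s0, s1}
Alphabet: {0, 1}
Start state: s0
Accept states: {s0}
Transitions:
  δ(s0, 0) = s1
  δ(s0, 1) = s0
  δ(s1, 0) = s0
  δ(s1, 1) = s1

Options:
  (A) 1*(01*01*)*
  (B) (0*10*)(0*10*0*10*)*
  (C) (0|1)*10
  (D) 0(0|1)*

Check each option against the DFA on short strings; one disagreement eliminates an option:
  (A) 1*(01*01*)*: agrees with the DFA on every string of length ≤ 6
  (B) (0*10*)(0*10*0*10*)*: on ε the DFA stays in s0 and accepts (s0 ∈ Accept), but the regex does not match it → eliminate
  (C) (0|1)*10: on ε the DFA stays in s0 and accepts (s0 ∈ Accept), but the regex does not match it → eliminate
  (D) 0(0|1)*: on ε the DFA stays in s0 and accepts (s0 ∈ Accept), but the regex does not match it → eliminate
Only (A) is consistent with the DFA.
(A) 1*(01*01*)*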